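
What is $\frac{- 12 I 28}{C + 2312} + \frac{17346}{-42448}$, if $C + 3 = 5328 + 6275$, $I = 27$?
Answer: $- \frac{5592909}{5272648} \approx -1.0607$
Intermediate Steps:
$C = 11600$ ($C = -3 + \left(5328 + 6275\right) = -3 + 11603 = 11600$)
$\frac{- 12 I 28}{C + 2312} + \frac{17346}{-42448} = \frac{\left(-12\right) 27 \cdot 28}{11600 + 2312} + \frac{17346}{-42448} = \frac{\left(-324\right) 28}{13912} + 17346 \left(- \frac{1}{42448}\right) = \left(-9072\right) \frac{1}{13912} - \frac{1239}{3032} = - \frac{1134}{1739} - \frac{1239}{3032} = - \frac{5592909}{5272648}$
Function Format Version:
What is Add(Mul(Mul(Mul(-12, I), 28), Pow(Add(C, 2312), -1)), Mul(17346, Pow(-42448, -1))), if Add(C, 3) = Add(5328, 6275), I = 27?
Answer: Rational(-5592909, 5272648) ≈ -1.0607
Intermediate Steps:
C = 11600 (C = Add(-3, Add(5328, 6275)) = Add(-3, 11603) = 11600)
Add(Mul(Mul(Mul(-12, I), 28), Pow(Add(C, 2312), -1)), Mul(17346, Pow(-42448, -1))) = Add(Mul(Mul(Mul(-12, 27), 28), Pow(Add(11600, 2312), -1)), Mul(17346, Pow(-42448, -1))) = Add(Mul(Mul(-324, 28), Pow(13912, -1)), Mul(17346, Rational(-1, 42448))) = Add(Mul(-9072, Rational(1, 13912)), Rational(-1239, 3032)) = Add(Rational(-1134, 1739), Rational(-1239, 3032)) = Rational(-5592909, 5272648)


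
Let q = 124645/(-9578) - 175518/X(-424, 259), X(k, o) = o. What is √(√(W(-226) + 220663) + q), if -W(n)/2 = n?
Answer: √(-86743286963882 + 125589436996*√221115)/354386 ≈ 14.848*I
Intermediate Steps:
W(n) = -2*n
q = -244770637/354386 (q = 124645/(-9578) - 175518/259 = 124645*(-1/9578) - 175518*1/259 = -124645/9578 - 25074/37 = -244770637/354386 ≈ -690.69)
√(√(W(-226) + 220663) + q) = √(√(-2*(-226) + 220663) - 244770637/354386) = √(√(452 + 220663) - 244770637/354386) = √(√221115 - 244770637/354386) = √(-244770637/354386 + √221115)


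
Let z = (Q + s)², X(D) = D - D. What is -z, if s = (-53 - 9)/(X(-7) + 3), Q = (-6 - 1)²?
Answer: -7225/9 ≈ -802.78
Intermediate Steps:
X(D) = 0
Q = 49 (Q = (-7)² = 49)
s = -62/3 (s = (-53 - 9)/(0 + 3) = -62/3 ≈ -20.667)
z = 7225/9 (z = (49 - 62/3)² = (85/3)² = 7225/9 ≈ 802.78)
-z = -1*7225/9 = -7225/9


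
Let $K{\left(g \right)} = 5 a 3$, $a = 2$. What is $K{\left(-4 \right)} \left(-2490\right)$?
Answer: $-74700$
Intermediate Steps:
$K{\left(g \right)} = 30$ ($K{\left(g \right)} = 5 \cdot 2 \cdot 3 = 10 \cdot 3 = 30$)
$K{\left(-4 \right)} \left(-2490\right) = 30 \left(-2490\right) = -74700$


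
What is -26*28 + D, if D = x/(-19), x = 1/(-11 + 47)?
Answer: -497953/684 ≈ -728.00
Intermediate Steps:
x = 1/36 ≈ 0.027778
D = -1/684 (D = (1/36)/(-19) = (1/36)*(-1/19) = -1/684 ≈ -0.0014620)
-26*28 + D = -26*28 - 1/684 = -728 - 1/684 = -497953/684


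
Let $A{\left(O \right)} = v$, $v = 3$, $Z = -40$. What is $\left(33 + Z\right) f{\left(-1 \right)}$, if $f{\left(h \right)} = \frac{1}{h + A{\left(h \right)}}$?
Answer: $- \frac{7}{2} \approx -3.5$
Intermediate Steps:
$A{\left(O \right)} = 3$
$f{\left(h \right)} = \frac{1}{3 + h}$ ($f{\left(h \right)} = \frac{1}{h + 3} = \frac{1}{3 + h}$)
$\left(33 + Z\right) f{\left(-1 \right)} = \frac{33 - 40}{3 - 1} = - \frac{7}{2}$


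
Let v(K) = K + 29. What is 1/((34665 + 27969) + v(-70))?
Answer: 1/62593 ≈ 1.5976e-5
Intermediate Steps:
v(K) = 29 + K
1/((34665 + 27969) + v(-70)) = 1/((34665 + 27969) + (29 - 70)) = 1/(62634 - 41) = 1/62593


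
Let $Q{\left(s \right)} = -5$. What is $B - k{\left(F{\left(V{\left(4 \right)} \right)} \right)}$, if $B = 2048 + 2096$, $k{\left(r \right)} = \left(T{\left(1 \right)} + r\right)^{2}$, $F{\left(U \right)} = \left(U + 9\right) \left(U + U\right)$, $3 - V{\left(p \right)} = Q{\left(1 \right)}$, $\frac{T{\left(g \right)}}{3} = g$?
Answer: $-71481$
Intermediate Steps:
$T{\left(g \right)} = 3 g$
$V{\left(p \right)} = 8$ ($V{\left(p \right)} = 3 - -5 = 3 + 5 = 8$)
$F{\left(U \right)} = 2 U \left(9 + U\right)$ ($F{\left(U \right)} = \left(9 + U\right) 2 U = 2 U \left(9 + U\right)$)
$k{\left(r \right)} = \left(3 + r\right)^{2}$ ($k{\left(r \right)} = \left(3 \cdot 1 + r\right)^{2} = \left(3 + r\right)^{2}$)
$B = 4144$
$B - k{\left(F{\left(V{\left(4 \right)} \right)} \right)} = 4144 - \left(3 + 2 \cdot 8 \left(9 + 8\right)\right)^{2} = 4144 - \left(3 + 2 \cdot 8 \cdot 17\right)^{2} = 4144 - \left(3 + 272\right)^{2} = 4144 - 275^{2} = 4144 - 75625 = -71481$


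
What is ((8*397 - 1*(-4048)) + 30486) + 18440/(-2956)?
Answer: 27863080/739 ≈ 37704.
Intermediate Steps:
((8*397 - 1*(-4048)) + 30486) + 18440/(-2956) = ((3176 + 4048) + 30486) + 18440*(-1/2956) = (7224 + 30486) - 4610/739 = 37710 - 4610/739 = 27863080/739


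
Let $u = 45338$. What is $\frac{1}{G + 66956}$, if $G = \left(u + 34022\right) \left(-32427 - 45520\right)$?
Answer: $- \frac{1}{6185806964} \approx -1.6166 \cdot 10^{-10}$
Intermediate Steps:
$G = -6185873920$ ($G = \left(45338 + 34022\right) \left(-32427 - 45520\right) = 79360 \left(-77947\right) = -6185873920$)
$\frac{1}{G + 66956} = \frac{1}{-6185873920 + 66956} = \frac{1}{-6185806964} = - \frac{1}{6185806964}$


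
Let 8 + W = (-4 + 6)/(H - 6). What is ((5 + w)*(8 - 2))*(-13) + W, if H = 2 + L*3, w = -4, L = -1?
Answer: -604/7 ≈ -86.286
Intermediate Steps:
H = -1 (H = 2 - 1*3 = 2 - 3 = -1)
W = -58/7 (W = -8 + (-4 + 6)/(-1 - 6) = -8 + 2/(-7) = -8 + 2*(-⅐) = -8 - 2/7 = -58/7 ≈ -8.2857)
((5 + w)*(8 - 2))*(-13) + W = ((5 - 4)*(8 - 2))*(-13) - 58/7 = (1*6)*(-13) - 58/7 = 6*(-13) - 58/7 = -78 - 58/7 = -604/7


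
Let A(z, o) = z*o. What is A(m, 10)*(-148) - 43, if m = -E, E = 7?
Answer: 10317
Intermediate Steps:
m = -7 (m = -1*7 = -7)
A(z, o) = o*z
A(m, 10)*(-148) - 43 = (10*(-7))*(-148) - 43 = -70*(-148) - 43 = 10360 - 43 = 10317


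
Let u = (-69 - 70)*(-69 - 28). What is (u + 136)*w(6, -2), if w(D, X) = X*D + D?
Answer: -81714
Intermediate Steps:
w(D, X) = D + D*X (w(D, X) = D*X + D = D + D*X)
u = 13483 (u = -139*(-97) = 13483)
(u + 136)*w(6, -2) = (13483 + 136)*(6*(1 - 2)) = 13619*(6*(-1)) = 13619*(-6) = -81714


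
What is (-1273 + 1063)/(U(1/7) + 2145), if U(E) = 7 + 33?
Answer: -42/437 ≈ -0.096110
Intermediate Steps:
U(E) = 40
(-1273 + 1063)/(U(1/7) + 2145) = (-1273 + 1063)/(40 + 2145) = -210/2185 = -210*1/2185 = -42/437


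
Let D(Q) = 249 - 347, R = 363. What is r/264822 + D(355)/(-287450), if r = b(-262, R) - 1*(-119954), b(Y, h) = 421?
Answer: 5771291051/12687180650 ≈ 0.45489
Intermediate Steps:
r = 120375 (r = 421 - 1*(-119954) = 421 + 119954 = 120375)
D(Q) = -98
r/264822 + D(355)/(-287450) = 120375/264822 - 98/(-287450) = 120375*(1/264822) - 98*(-1/287450) = 40125/88274 + 49/143725 = 5771291051/12687180650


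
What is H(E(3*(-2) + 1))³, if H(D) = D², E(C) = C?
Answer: 15625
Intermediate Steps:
H(E(3*(-2) + 1))³ = ((3*(-2) + 1)²)³ = ((-6 + 1)²)³ = ((-5)²)³ = 25³ = 15625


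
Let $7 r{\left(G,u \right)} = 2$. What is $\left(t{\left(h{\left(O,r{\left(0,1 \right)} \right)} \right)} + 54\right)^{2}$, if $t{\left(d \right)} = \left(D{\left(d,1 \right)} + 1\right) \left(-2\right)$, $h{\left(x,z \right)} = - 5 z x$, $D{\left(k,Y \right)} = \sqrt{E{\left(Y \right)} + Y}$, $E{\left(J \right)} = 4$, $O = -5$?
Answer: $2724 - 208 \sqrt{5} \approx 2258.9$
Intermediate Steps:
$r{\left(G,u \right)} = \frac{2}{7}$ ($r{\left(G,u \right)} = \frac{1}{7} \cdot 2 = \frac{2}{7}$)
$D{\left(k,Y \right)} = \sqrt{4 + Y}$
$h{\left(x,z \right)} = - 5 x z$
$t{\left(d \right)} = -2 - 2 \sqrt{5}$ ($t{\left(d \right)} = \left(\sqrt{4 + 1} + 1\right) \left(-2\right) = \left(\sqrt{5} + 1\right) \left(-2\right) = \left(1 + \sqrt{5}\right) \left(-2\right) = -2 - 2 \sqrt{5}$)
$\left(t{\left(h{\left(O,r{\left(0,1 \right)} \right)} \right)} + 54\right)^{2} = \left(\left(-2 - 2 \sqrt{5}\right) + 54\right)^{2} = \left(52 - 2 \sqrt{5}\right)^{2}$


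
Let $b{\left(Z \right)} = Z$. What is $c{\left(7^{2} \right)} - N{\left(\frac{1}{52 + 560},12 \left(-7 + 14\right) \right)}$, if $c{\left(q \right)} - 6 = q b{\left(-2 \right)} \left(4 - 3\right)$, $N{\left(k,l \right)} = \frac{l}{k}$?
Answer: $-51500$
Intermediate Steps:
$c{\left(q \right)} = 6 - 2 q$ ($c{\left(q \right)} = 6 + q \left(-2\right) \left(4 - 3\right) = 6 + - 2 q \left(4 - 3\right) = 6 + - 2 q 1 = 6 - 2 q$)
$c{\left(7^{2} \right)} - N{\left(\frac{1}{52 + 560},12 \left(-7 + 14\right) \right)} = \left(6 - 2 \cdot 7^{2}\right) - \frac{12 \left(-7 + 14\right)}{\frac{1}{52 + 560}} = \left(6 - 98\right) - \frac{12 \cdot 7}{\frac{1}{612}} = \left(6 - 98\right) - 84 \frac{1}{\frac{1}{612}} = -92 - 84 \cdot 612 = -92 - 51408 = -51500$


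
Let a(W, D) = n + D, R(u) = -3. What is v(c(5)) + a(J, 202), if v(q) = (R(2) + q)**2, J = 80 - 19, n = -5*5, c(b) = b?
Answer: 181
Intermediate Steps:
n = -25
J = 61
a(W, D) = -25 + D
v(q) = (-3 + q)**2
v(c(5)) + a(J, 202) = (-3 + 5)**2 + (-25 + 202) = 2**2 + 177 = 4 + 177 = 181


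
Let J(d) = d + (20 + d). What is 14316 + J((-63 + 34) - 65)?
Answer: 14148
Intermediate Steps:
J(d) = 20 + 2*d
14316 + J((-63 + 34) - 65) = 14316 + (20 + 2*((-63 + 34) - 65)) = 14316 + (20 + 2*(-29 - 65)) = 14316 + (20 + 2*(-94)) = 14316 + (20 - 188) = 14316 - 168 = 14148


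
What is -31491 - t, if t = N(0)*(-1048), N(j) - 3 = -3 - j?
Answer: -31491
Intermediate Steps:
N(j) = -j (N(j) = 3 + (-3 - j) = -j)
t = 0 (t = -1*0*(-1048) = 0*(-1048) = 0)
-31491 - t = -31491 - 1*0 = -31491 + 0 = -31491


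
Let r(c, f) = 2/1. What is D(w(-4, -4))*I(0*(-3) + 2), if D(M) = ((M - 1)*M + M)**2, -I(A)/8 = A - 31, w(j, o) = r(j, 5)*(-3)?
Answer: 300672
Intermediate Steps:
r(c, f) = 2 (r(c, f) = 2*1 = 2)
w(j, o) = -6 (w(j, o) = 2*(-3) = -6)
I(A) = 248 - 8*A (I(A) = -8*(A - 31) = -8*(-31 + A) = 248 - 8*A)
D(M) = (M + M*(-1 + M))**2 (D(M) = ((-1 + M)*M + M)**2 = (M*(-1 + M) + M)**2 = (M + M*(-1 + M))**2)
D(w(-4, -4))*I(0*(-3) + 2) = (-6)**4*(248 - 8*(0*(-3) + 2)) = 1296*(248 - 8*(0 + 2)) = 1296*(248 - 8*2) = 1296*(248 - 16) = 1296*232 = 300672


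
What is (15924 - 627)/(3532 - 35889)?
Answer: -15297/32357 ≈ -0.47276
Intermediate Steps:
(15924 - 627)/(3532 - 35889) = 15297/(-32357) = 15297*(-1/32357) = -15297/32357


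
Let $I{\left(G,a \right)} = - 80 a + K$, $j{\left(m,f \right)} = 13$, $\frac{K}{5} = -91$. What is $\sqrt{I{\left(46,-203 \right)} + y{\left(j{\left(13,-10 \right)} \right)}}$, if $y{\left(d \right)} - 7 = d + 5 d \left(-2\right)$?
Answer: $5 \sqrt{627} \approx 125.2$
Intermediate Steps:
$K = -455$ ($K = 5 \left(-91\right) = -455$)
$y{\left(d \right)} = 7 - 9 d$ ($y{\left(d \right)} = 7 + \left(d + 5 d \left(-2\right)\right) = 7 + \left(d - 10 d\right) = 7 - 9 d$)
$I{\left(G,a \right)} = -455 - 80 a$ ($I{\left(G,a \right)} = - 80 a - 455 = -455 - 80 a$)
$\sqrt{I{\left(46,-203 \right)} + y{\left(j{\left(13,-10 \right)} \right)}} = \sqrt{\left(-455 - -16240\right) + \left(7 - 117\right)} = \sqrt{\left(-455 + 16240\right) + \left(7 - 117\right)} = \sqrt{15785 - 110} = \sqrt{15675} = 5 \sqrt{627}$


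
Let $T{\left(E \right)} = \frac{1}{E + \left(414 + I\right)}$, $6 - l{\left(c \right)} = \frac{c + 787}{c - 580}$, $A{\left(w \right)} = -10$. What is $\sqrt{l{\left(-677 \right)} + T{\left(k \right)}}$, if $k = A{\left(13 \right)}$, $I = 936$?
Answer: $\frac{\sqrt{4318302696015}}{842190} \approx 2.4674$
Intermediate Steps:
$l{\left(c \right)} = 6 - \frac{787 + c}{-580 + c}$ ($l{\left(c \right)} = 6 - \frac{c + 787}{c - 580} = 6 - \frac{787 + c}{-580 + c}$)
$k = -10$
$T{\left(E \right)} = \frac{1}{1350 + E}$ ($T{\left(E \right)} = \frac{1}{E + \left(414 + 936\right)} = \frac{1}{E + 1350} = \frac{1}{1350 + E}$)
$\sqrt{l{\left(-677 \right)} + T{\left(k \right)}} = \sqrt{\frac{-4267 + 5 \left(-677\right)}{-580 - 677} + \frac{1}{1350 - 10}} = \sqrt{\frac{-4267 - 3385}{-1257} + \frac{1}{1340}} = \sqrt{\left(- \frac{1}{1257}\right) \left(-7652\right) + \frac{1}{1340}} = \sqrt{\frac{7652}{1257} + \frac{1}{1340}} = \sqrt{\frac{10254937}{1684380}} = \frac{\sqrt{4318302696015}}{842190}$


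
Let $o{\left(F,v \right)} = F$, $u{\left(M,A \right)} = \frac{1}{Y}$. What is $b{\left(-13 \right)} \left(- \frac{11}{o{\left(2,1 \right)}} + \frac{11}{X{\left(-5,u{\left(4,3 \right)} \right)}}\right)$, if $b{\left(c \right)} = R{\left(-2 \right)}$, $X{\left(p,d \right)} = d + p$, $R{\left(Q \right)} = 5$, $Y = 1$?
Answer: $- \frac{165}{4} \approx -41.25$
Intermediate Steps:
$u{\left(M,A \right)} = 1$ ($u{\left(M,A \right)} = 1^{-1} = 1$)
$b{\left(c \right)} = 5$
$b{\left(-13 \right)} \left(- \frac{11}{o{\left(2,1 \right)}} + \frac{11}{X{\left(-5,u{\left(4,3 \right)} \right)}}\right) = 5 \left(- \frac{11}{2} + \frac{11}{1 - 5}\right) = 5 \left(\left(-11\right) \frac{1}{2} + \frac{11}{-4}\right) = 5 \left(- \frac{11}{2} + 11 \left(- \frac{1}{4}\right)\right) = 5 \left(- \frac{11}{2} - \frac{11}{4}\right) = 5 \left(- \frac{33}{4}\right) = - \frac{165}{4}$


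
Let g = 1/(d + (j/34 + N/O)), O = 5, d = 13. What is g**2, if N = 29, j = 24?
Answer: 7225/2748964 ≈ 0.0026283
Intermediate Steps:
g = 85/1658 (g = 1/(13 + (24/34 + 29/5)) = 1/(13 + (24*(1/34) + 29*(1/5))) = 1/(13 + (12/17 + 29/5)) = 1/(13 + 553/85) = 1/(1658/85) = 85/1658 ≈ 0.051267)
g**2 = (85/1658)**2 = 7225/2748964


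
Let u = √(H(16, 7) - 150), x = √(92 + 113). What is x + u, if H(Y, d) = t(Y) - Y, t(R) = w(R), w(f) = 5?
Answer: √205 + I*√161 ≈ 14.318 + 12.689*I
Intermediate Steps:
t(R) = 5
H(Y, d) = 5 - Y
x = √205 ≈ 14.318
u = I*√161 (u = √((5 - 1*16) - 150) = √((5 - 16) - 150) = √(-11 - 150) = √(-161) = I*√161 ≈ 12.689*I)
x + u = √205 + I*√161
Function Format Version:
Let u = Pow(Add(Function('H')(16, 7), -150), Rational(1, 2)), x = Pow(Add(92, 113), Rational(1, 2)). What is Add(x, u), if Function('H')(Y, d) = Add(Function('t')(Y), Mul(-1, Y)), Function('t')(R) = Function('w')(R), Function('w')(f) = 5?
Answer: Add(Pow(205, Rational(1, 2)), Mul(I, Pow(161, Rational(1, 2)))) ≈ Add(14.318, Mul(12.689, I))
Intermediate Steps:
Function('t')(R) = 5
Function('H')(Y, d) = Add(5, Mul(-1, Y))
x = Pow(205, Rational(1, 2)) ≈ 14.318
u = Mul(I, Pow(161, Rational(1, 2))) (u = Pow(Add(Add(5, Mul(-1, 16)), -150), Rational(1, 2)) = Pow(Add(Add(5, -16), -150), Rational(1, 2)) = Pow(Add(-11, -150), Rational(1, 2)) = Pow(-161, Rational(1, 2)) = Mul(I, Pow(161, Rational(1, 2))) ≈ Mul(12.689, I))
Add(x, u) = Add(Pow(205, Rational(1, 2)), Mul(I, Pow(161, Rational(1, 2))))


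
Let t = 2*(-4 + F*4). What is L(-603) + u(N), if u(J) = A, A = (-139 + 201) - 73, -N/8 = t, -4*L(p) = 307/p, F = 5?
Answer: -26225/2412 ≈ -10.873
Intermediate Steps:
L(p) = -307/(4*p)
t = 32 (t = 2*(-4 + 5*4) = 2*(-4 + 20) = 2*16 = 32)
N = -256 (N = -8*32 = -256)
A = -11 (A = 62 - 73 = -11)
u(J) = -11
L(-603) + u(N) = -307/4/(-603) - 11 = -307/4*(-1/603) - 11 = 307/2412 - 11 = -26225/2412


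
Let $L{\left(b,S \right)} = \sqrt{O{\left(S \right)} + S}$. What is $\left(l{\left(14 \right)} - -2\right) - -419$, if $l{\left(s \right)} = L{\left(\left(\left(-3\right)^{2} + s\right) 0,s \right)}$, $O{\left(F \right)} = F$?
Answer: $421 + 2 \sqrt{7} \approx 426.29$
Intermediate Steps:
$L{\left(b,S \right)} = \sqrt{2} \sqrt{S}$ ($L{\left(b,S \right)} = \sqrt{S + S} = \sqrt{2 S} = \sqrt{2} \sqrt{S}$)
$l{\left(s \right)} = \sqrt{2} \sqrt{s}$
$\left(l{\left(14 \right)} - -2\right) - -419 = \left(\sqrt{2} \sqrt{14} - -2\right) - -419 = \left(2 \sqrt{7} + 2\right) + 419 = \left(2 + 2 \sqrt{7}\right) + 419 = 421 + 2 \sqrt{7}$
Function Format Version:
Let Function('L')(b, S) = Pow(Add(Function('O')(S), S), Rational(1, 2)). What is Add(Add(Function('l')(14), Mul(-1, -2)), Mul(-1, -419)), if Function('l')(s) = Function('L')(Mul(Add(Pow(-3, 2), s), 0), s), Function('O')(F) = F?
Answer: Add(421, Mul(2, Pow(7, Rational(1, 2)))) ≈ 426.29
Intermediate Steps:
Function('L')(b, S) = Mul(Pow(2, Rational(1, 2)), Pow(S, Rational(1, 2))) (Function('L')(b, S) = Pow(Add(S, S), Rational(1, 2)) = Pow(Mul(2, S), Rational(1, 2)) = Mul(Pow(2, Rational(1, 2)), Pow(S, Rational(1, 2))))
Function('l')(s) = Mul(Pow(2, Rational(1, 2)), Pow(s, Rational(1, 2)))
Add(Add(Function('l')(14), Mul(-1, -2)), Mul(-1, -419)) = Add(Add(Mul(Pow(2, Rational(1, 2)), Pow(14, Rational(1, 2))), Mul(-1, -2)), Mul(-1, -419)) = Add(Add(Mul(2, Pow(7, Rational(1, 2))), 2), 419) = Add(Add(2, Mul(2, Pow(7, Rational(1, 2)))), 419) = Add(421, Mul(2, Pow(7, Rational(1, 2))))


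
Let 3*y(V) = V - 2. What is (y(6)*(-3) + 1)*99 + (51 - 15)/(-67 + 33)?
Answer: -5067/17 ≈ -298.06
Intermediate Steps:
y(V) = -⅔ + V/3 (y(V) = (V - 2)/3 = (-2 + V)/3 = -⅔ + V/3)
(y(6)*(-3) + 1)*99 + (51 - 15)/(-67 + 33) = ((-⅔ + (⅓)*6)*(-3) + 1)*99 + (51 - 15)/(-67 + 33) = ((-⅔ + 2)*(-3) + 1)*99 + 36/(-34) = ((4/3)*(-3) + 1)*99 + 36*(-1/34) = (-4 + 1)*99 - 18/17 = -3*99 - 18/17 = -297 - 18/17 = -5067/17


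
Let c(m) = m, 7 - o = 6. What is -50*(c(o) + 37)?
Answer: -1900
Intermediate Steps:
o = 1 (o = 7 - 1*6 = 7 - 6 = 1)
-50*(c(o) + 37) = -50*(1 + 37) = -50*38 = -1900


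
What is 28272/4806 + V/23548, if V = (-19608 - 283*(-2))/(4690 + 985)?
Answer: 314836198079/53520777450 ≈ 5.8825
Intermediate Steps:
V = -19042/5675 (V = (-19608 + 566)/5675 = -19042*1/5675 = -19042/5675 ≈ -3.3554)
28272/4806 + V/23548 = 28272/4806 - 19042/5675/23548 = 28272*(1/4806) - 19042/5675*1/23548 = 4712/801 - 9521/66817450 = 314836198079/53520777450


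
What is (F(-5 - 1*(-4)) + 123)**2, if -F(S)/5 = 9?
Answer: 6084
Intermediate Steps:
F(S) = -45 (F(S) = -5*9 = -45)
(F(-5 - 1*(-4)) + 123)**2 = (-45 + 123)**2 = 78**2 = 6084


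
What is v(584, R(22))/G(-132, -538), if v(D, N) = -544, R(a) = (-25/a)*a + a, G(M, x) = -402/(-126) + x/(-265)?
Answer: -178080/1709 ≈ -104.20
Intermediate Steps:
G(M, x) = 67/21 - x/265 (G(M, x) = -402*(-1/126) + x*(-1/265) = 67/21 - x/265)
R(a) = -25 + a
v(584, R(22))/G(-132, -538) = -544/(67/21 - 1/265*(-538)) = -544/(67/21 + 538/265) = -544/29053/5565 = -544*5565/29053 = -178080/1709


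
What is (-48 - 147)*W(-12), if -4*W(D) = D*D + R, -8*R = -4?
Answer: 56355/8 ≈ 7044.4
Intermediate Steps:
R = ½ (R = -⅛*(-4) = ½ ≈ 0.50000)
W(D) = -⅛ - D²/4 (W(D) = -(D*D + ½)/4 = -(D² + ½)/4 = -(½ + D²)/4 = -⅛ - D²/4)
(-48 - 147)*W(-12) = (-48 - 147)*(-⅛ - ¼*(-12)²) = -195*(-⅛ - ¼*144) = -195*(-⅛ - 36) = -195*(-289/8) = 56355/8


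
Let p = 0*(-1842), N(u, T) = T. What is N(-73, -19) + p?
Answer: -19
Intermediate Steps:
p = 0
N(-73, -19) + p = -19 + 0 = -19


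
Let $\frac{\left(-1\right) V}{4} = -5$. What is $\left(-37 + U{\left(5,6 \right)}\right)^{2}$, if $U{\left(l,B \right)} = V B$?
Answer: $6889$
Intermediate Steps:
$V = 20$ ($V = \left(-4\right) \left(-5\right) = 20$)
$U{\left(l,B \right)} = 20 B$
$\left(-37 + U{\left(5,6 \right)}\right)^{2} = \left(-37 + 20 \cdot 6\right)^{2} = \left(-37 + 120\right)^{2} = 83^{2} = 6889$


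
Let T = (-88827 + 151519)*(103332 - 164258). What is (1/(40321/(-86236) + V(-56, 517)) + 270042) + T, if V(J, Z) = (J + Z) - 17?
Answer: -146082459919087014/38248463 ≈ -3.8193e+9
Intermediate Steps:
T = -3819572792 (T = 62692*(-60926) = -3819572792)
V(J, Z) = -17 + J + Z
(1/(40321/(-86236) + V(-56, 517)) + 270042) + T = (1/(40321/(-86236) + (-17 - 56 + 517)) + 270042) - 3819572792 = (1/(40321*(-1/86236) + 444) + 270042) - 3819572792 = (1/(-40321/86236 + 444) + 270042) - 3819572792 = (1/(38248463/86236) + 270042) - 3819572792 = (86236/38248463 + 270042) - 3819572792 = 10328691531682/38248463 - 3819572792 = -146082459919087014/38248463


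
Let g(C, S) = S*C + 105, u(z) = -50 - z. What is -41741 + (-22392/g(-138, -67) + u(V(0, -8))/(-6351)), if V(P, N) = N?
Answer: -91817211733/2199563 ≈ -41743.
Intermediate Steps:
g(C, S) = 105 + C*S (g(C, S) = C*S + 105 = 105 + C*S)
-41741 + (-22392/g(-138, -67) + u(V(0, -8))/(-6351)) = -41741 + (-22392/(105 - 138*(-67)) + (-50 - 1*(-8))/(-6351)) = -41741 + (-22392/(105 + 9246) + (-50 + 8)*(-1/6351)) = -41741 + (-22392/9351 - 42*(-1/6351)) = -41741 + (-22392*1/9351 + 14/2117) = -41741 + (-2488/1039 + 14/2117) = -41741 - 5252550/2199563 = -91817211733/2199563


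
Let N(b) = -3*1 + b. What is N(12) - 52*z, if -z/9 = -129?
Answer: -60363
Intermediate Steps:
z = 1161 (z = -9*(-129) = 1161)
N(b) = -3 + b
N(12) - 52*z = (-3 + 12) - 52*1161 = 9 - 60372 = -60363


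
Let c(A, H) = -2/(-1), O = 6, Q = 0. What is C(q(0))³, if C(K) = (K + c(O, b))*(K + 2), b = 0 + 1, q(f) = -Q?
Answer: 64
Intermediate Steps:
q(f) = 0 (q(f) = -1*0 = 0)
b = 1
c(A, H) = 2 (c(A, H) = -2*(-1) = 2)
C(K) = (2 + K)² (C(K) = (K + 2)*(K + 2) = (2 + K)*(2 + K) = (2 + K)²)
C(q(0))³ = (4 + 0² + 4*0)³ = (4 + 0 + 0)³ = 4³ = 64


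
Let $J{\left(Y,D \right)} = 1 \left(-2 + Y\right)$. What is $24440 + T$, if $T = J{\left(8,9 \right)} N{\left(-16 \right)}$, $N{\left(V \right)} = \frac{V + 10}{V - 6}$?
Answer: $\frac{268858}{11} \approx 24442.0$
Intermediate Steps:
$N{\left(V \right)} = \frac{10 + V}{-6 + V}$
$J{\left(Y,D \right)} = -2 + Y$
$T = \frac{18}{11}$ ($T = \left(-2 + 8\right) \frac{10 - 16}{-6 - 16} = 6 \frac{1}{-22} \left(-6\right) = 6 \left(\left(- \frac{1}{22}\right) \left(-6\right)\right) = 6 \cdot \frac{3}{11} = \frac{18}{11} \approx 1.6364$)
$24440 + T = 24440 + \frac{18}{11} = \frac{268858}{11}$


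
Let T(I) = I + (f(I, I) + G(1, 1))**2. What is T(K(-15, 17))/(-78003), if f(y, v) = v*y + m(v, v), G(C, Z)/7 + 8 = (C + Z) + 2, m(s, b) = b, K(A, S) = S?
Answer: -2863/2889 ≈ -0.99100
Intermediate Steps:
G(C, Z) = -42 + 7*C + 7*Z (G(C, Z) = -56 + 7*((C + Z) + 2) = -56 + 7*(2 + C + Z) = -56 + (14 + 7*C + 7*Z) = -42 + 7*C + 7*Z)
f(y, v) = v + v*y (f(y, v) = v*y + v = v + v*y)
T(I) = I + (-28 + I*(1 + I))**2 (T(I) = I + (I*(1 + I) + (-42 + 7*1 + 7*1))**2 = I + (I*(1 + I) + (-42 + 7 + 7))**2 = I + (I*(1 + I) - 28)**2 = I + (-28 + I*(1 + I))**2)
T(K(-15, 17))/(-78003) = (17 + (-28 + 17 + 17**2)**2)/(-78003) = (17 + (-28 + 17 + 289)**2)*(-1/78003) = (17 + 278**2)*(-1/78003) = (17 + 77284)*(-1/78003) = 77301*(-1/78003) = -2863/2889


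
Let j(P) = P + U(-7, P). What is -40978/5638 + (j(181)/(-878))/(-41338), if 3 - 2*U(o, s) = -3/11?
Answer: -8180071952185/1125464336876 ≈ -7.2682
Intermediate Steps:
U(o, s) = 18/11 (U(o, s) = 3/2 - (-3)/(2*11) = 3/2 - ½*(-3/11) = 3/2 + 3/22 = 18/11)
j(P) = 18/11 + P (j(P) = P + 18/11 = 18/11 + P)
-40978/5638 + (j(181)/(-878))/(-41338) = -40978/5638 + ((18/11 + 181)/(-878))/(-41338) = -40978*1/5638 + ((2009/11)*(-1/878))*(-1/41338) = -20489/2819 - 2009/9658*(-1/41338) = -20489/2819 + 2009/399242404 = -8180071952185/1125464336876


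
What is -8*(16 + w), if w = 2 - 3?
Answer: -120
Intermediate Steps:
w = -1
-8*(16 + w) = -8*(16 - 1) = -8*15 = -120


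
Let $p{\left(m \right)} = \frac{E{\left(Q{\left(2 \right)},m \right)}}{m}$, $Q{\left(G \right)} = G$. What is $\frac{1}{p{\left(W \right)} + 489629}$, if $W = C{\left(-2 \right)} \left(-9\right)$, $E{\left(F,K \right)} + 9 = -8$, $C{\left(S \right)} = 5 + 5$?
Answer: $\frac{90}{44066627} \approx 2.0424 \cdot 10^{-6}$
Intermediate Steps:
$C{\left(S \right)} = 10$
$E{\left(F,K \right)} = -17$ ($E{\left(F,K \right)} = -9 - 8 = -17$)
$W = -90$ ($W = 10 \left(-9\right) = -90$)
$p{\left(m \right)} = - \frac{17}{m}$
$\frac{1}{p{\left(W \right)} + 489629} = \frac{1}{- \frac{17}{-90} + 489629} = \frac{1}{\left(-17\right) \left(- \frac{1}{90}\right) + 489629} = \frac{1}{\frac{17}{90} + 489629} = \frac{1}{\frac{44066627}{90}} = \frac{90}{44066627}$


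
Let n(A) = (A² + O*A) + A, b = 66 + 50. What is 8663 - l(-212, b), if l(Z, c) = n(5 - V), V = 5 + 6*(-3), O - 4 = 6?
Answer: 8141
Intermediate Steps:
O = 10 (O = 4 + 6 = 10)
V = -13 (V = 5 - 18 = -13)
b = 116
n(A) = A² + 11*A (n(A) = (A² + 10*A) + A = A² + 11*A)
l(Z, c) = 522 (l(Z, c) = (5 - 1*(-13))*(11 + (5 - 1*(-13))) = (5 + 13)*(11 + (5 + 13)) = 18*(11 + 18) = 18*29 = 522)
8663 - l(-212, b) = 8663 - 1*522 = 8663 - 522 = 8141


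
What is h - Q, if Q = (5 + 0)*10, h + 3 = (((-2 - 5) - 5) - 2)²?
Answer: 143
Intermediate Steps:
h = 193 (h = -3 + (((-2 - 5) - 5) - 2)² = -3 + ((-7 - 5) - 2)² = -3 + (-12 - 2)² = -3 + (-14)² = -3 + 196 = 193)
Q = 50 (Q = 5*10 = 50)
h - Q = 193 - 1*50 = 193 - 50 = 143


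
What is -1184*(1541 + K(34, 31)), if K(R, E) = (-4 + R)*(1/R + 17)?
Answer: -41300288/17 ≈ -2.4294e+6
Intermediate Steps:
K(R, E) = (-4 + R)*(17 + 1/R)
-1184*(1541 + K(34, 31)) = -1184*(1541 + (-67 - 4/34 + 17*34)) = -1184*(1541 + (-67 - 4*1/34 + 578)) = -1184*(1541 + (-67 - 2/17 + 578)) = -1184*(1541 + 8685/17) = -1184*34882/17 = -41300288/17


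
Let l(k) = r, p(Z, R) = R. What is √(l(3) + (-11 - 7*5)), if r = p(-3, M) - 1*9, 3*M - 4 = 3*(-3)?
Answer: I*√510/3 ≈ 7.5277*I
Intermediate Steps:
M = -5/3 (M = 4/3 + (3*(-3))/3 = 4/3 + (⅓)*(-9) = 4/3 - 3 = -5/3 ≈ -1.6667)
r = -32/3 (r = -5/3 - 1*9 = -5/3 - 9 = -32/3 ≈ -10.667)
l(k) = -32/3
√(l(3) + (-11 - 7*5)) = √(-32/3 + (-11 - 7*5)) = √(-32/3 + (-11 - 35)) = √(-32/3 - 46) = √(-170/3) = I*√510/3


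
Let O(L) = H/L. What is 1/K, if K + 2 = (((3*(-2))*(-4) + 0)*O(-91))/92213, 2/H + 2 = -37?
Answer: -109087979/218175942 ≈ -0.50000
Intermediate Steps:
H = -2/39 (H = 2/(-2 - 37) = 2/(-39) = 2*(-1/39) = -2/39 ≈ -0.051282)
O(L) = -2/(39*L)
K = -218175942/109087979 (K = -2 + (((3*(-2))*(-4) + 0)*(-2/39/(-91)))/92213 = -2 + ((-6*(-4) + 0)*(-2/39*(-1/91)))*(1/92213) = -2 + ((24 + 0)*(2/3549))*(1/92213) = -2 + (24*(2/3549))*(1/92213) = -2 + (16/1183)*(1/92213) = -2 + 16/109087979 = -218175942/109087979 ≈ -2.0000)
1/K = 1/(-218175942/109087979) = -109087979/218175942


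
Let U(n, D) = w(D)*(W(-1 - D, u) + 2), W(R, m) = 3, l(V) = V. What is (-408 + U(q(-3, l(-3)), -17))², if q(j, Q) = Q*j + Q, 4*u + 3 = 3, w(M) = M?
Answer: 243049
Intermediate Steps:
u = 0 (u = -¾ + (¼)*3 = -¾ + ¾ = 0)
q(j, Q) = Q + Q*j
U(n, D) = 5*D (U(n, D) = D*(3 + 2) = D*5 = 5*D)
(-408 + U(q(-3, l(-3)), -17))² = (-408 + 5*(-17))² = (-408 - 85)² = (-493)² = 243049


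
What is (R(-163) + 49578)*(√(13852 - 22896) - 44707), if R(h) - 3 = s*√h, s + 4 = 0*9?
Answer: -(44707 - 2*I*√2261)*(49581 - 4*I*√163) ≈ -2.2166e+9 + 6.9983e+6*I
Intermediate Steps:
s = -4 (s = -4 + 0*9 = -4 + 0 = -4)
R(h) = 3 - 4*√h
(R(-163) + 49578)*(√(13852 - 22896) - 44707) = ((3 - 4*I*√163) + 49578)*(√(13852 - 22896) - 44707) = ((3 - 4*I*√163) + 49578)*(√(-9044) - 44707) = ((3 - 4*I*√163) + 49578)*(2*I*√2261 - 44707) = (49581 - 4*I*√163)*(-44707 + 2*I*√2261) = (-44707 + 2*I*√2261)*(49581 - 4*I*√163)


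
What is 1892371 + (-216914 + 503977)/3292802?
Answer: 6231203300605/3292802 ≈ 1.8924e+6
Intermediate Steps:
1892371 + (-216914 + 503977)/3292802 = 1892371 + 287063*(1/3292802) = 1892371 + 287063/3292802 = 6231203300605/3292802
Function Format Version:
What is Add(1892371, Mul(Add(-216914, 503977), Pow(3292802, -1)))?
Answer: Rational(6231203300605, 3292802) ≈ 1.8924e+6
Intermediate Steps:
Add(1892371, Mul(Add(-216914, 503977), Pow(3292802, -1))) = Add(1892371, Mul(287063, Rational(1, 3292802))) = Add(1892371, Rational(287063, 3292802)) = Rational(6231203300605, 3292802)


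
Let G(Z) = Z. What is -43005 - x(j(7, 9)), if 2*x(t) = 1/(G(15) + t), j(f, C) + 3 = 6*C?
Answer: -5676661/132 ≈ -43005.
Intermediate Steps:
j(f, C) = -3 + 6*C
x(t) = 1/(2*(15 + t))
-43005 - x(j(7, 9)) = -43005 - 1/(2*(15 + (-3 + 6*9))) = -43005 - 1/(2*(15 + (-3 + 54))) = -43005 - 1/(2*(15 + 51)) = -43005 - 1/(2*66) = -43005 - 1*1/132 = -43005 - 1/132 = -5676661/132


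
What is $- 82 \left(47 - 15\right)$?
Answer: $-2624$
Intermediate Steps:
$- 82 \left(47 - 15\right) = \left(-82\right) 32 = -2624$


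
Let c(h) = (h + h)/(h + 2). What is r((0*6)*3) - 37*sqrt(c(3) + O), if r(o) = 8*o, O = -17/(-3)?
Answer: -37*sqrt(1545)/15 ≈ -96.956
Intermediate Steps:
O = 17/3 (O = -17*(-1/3) = 17/3 ≈ 5.6667)
c(h) = 2*h/(2 + h) (c(h) = (2*h)/(2 + h) = 2*h/(2 + h))
r((0*6)*3) - 37*sqrt(c(3) + O) = 8*((0*6)*3) - 37*sqrt(2*3/(2 + 3) + 17/3) = 8*(0*3) - 37*sqrt(2*3/5 + 17/3) = 8*0 - 37*sqrt(2*3*(1/5) + 17/3) = 0 - 37*sqrt(6/5 + 17/3) = 0 - 37*sqrt(1545)/15 = -37*sqrt(1545)/15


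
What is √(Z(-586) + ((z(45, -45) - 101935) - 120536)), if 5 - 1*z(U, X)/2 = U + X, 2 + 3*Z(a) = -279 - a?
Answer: I*√2001234/3 ≈ 471.55*I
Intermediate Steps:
Z(a) = -281/3 - a/3 (Z(a) = -⅔ + (-279 - a)/3 = -⅔ + (-93 - a/3) = -281/3 - a/3)
z(U, X) = 10 - 2*U - 2*X (z(U, X) = 10 - 2*(U + X) = 10 + (-2*U - 2*X) = 10 - 2*U - 2*X)
√(Z(-586) + ((z(45, -45) - 101935) - 120536)) = √((-281/3 - ⅓*(-586)) + (((10 - 2*45 - 2*(-45)) - 101935) - 120536)) = √((-281/3 + 586/3) + (((10 - 90 + 90) - 101935) - 120536)) = √(305/3 + ((10 - 101935) - 120536)) = √(305/3 + (-101925 - 120536)) = √(305/3 - 222461) = √(-667078/3) = I*√2001234/3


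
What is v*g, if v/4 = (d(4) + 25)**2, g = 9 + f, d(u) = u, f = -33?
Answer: -80736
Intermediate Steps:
g = -24 (g = 9 - 33 = -24)
v = 3364 (v = 4*(4 + 25)**2 = 4*29**2 = 4*841 = 3364)
v*g = 3364*(-24) = -80736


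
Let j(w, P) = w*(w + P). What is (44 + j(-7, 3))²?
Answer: 5184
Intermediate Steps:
j(w, P) = w*(P + w)
(44 + j(-7, 3))² = (44 - 7*(3 - 7))² = (44 - 7*(-4))² = (44 + 28)² = 72² = 5184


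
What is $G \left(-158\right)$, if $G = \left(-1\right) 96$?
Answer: $15168$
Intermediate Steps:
$G = -96$
$G \left(-158\right) = \left(-96\right) \left(-158\right) = 15168$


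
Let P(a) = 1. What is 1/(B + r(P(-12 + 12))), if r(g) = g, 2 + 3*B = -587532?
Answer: -3/587531 ≈ -5.1061e-6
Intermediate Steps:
B = -587534/3 (B = -⅔ + (⅓)*(-587532) = -⅔ - 195844 = -587534/3 ≈ -1.9584e+5)
1/(B + r(P(-12 + 12))) = 1/(-587534/3 + 1) = 1/(-587531/3) = -3/587531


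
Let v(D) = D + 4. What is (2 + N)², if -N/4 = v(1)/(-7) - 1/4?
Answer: 1681/49 ≈ 34.306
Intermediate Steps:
v(D) = 4 + D
N = 27/7 (N = -4*((4 + 1)/(-7) - 1/4) = -4*(5*(-⅐) - 1*¼) = -4*(-5/7 - ¼) = -4*(-27/28) = 27/7 ≈ 3.8571)
(2 + N)² = (2 + 27/7)² = (41/7)² = 1681/49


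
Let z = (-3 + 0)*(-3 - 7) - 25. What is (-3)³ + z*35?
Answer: 148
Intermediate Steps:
z = 5 (z = -3*(-10) - 25 = 30 - 25 = 5)
(-3)³ + z*35 = (-3)³ + 5*35 = -27 + 175 = 148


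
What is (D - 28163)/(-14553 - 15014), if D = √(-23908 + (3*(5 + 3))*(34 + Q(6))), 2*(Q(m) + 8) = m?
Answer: 28163/29567 - 2*I*√5803/29567 ≈ 0.95251 - 0.0051529*I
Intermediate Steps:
Q(m) = -8 + m/2
D = 2*I*√5803 (D = √(-23908 + (3*(5 + 3))*(34 + (-8 + (½)*6))) = √(-23908 + (3*8)*(34 + (-8 + 3))) = √(-23908 + 24*(34 - 5)) = √(-23908 + 24*29) = √(-23908 + 696) = √(-23212) = 2*I*√5803 ≈ 152.35*I)
(D - 28163)/(-14553 - 15014) = (2*I*√5803 - 28163)/(-14553 - 15014) = (-28163 + 2*I*√5803)/(-29567) = (-28163 + 2*I*√5803)*(-1/29567) = 28163/29567 - 2*I*√5803/29567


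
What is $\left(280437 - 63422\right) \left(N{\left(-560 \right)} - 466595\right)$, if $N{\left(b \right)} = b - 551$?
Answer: $-101499217590$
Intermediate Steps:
$N{\left(b \right)} = -551 + b$
$\left(280437 - 63422\right) \left(N{\left(-560 \right)} - 466595\right) = \left(280437 - 63422\right) \left(\left(-551 - 560\right) - 466595\right) = 217015 \left(-1111 - 466595\right) = 217015 \left(-467706\right) = -101499217590$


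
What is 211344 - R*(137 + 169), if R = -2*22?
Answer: 224808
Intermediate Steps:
R = -44
211344 - R*(137 + 169) = 211344 - (-44)*(137 + 169) = 211344 - (-44)*306 = 211344 - 1*(-13464) = 211344 + 13464 = 224808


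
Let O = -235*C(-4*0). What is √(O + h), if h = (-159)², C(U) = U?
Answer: 159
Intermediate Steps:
h = 25281
O = 0 (O = -(-940)*0 = -235*0 = 0)
√(O + h) = √(0 + 25281) = √25281 = 159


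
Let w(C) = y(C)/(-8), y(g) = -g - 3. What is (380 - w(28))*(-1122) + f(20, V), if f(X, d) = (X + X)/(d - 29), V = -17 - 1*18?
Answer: -3376103/8 ≈ -4.2201e+5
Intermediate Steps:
V = -35 (V = -17 - 18 = -35)
y(g) = -3 - g
f(X, d) = 2*X/(-29 + d) (f(X, d) = (2*X)/(-29 + d) = 2*X/(-29 + d))
w(C) = 3/8 + C/8 (w(C) = (-3 - C)/(-8) = (-3 - C)*(-⅛) = 3/8 + C/8)
(380 - w(28))*(-1122) + f(20, V) = (380 - (3/8 + (⅛)*28))*(-1122) + 2*20/(-29 - 35) = (380 - (3/8 + 7/2))*(-1122) + 2*20/(-64) = (380 - 1*31/8)*(-1122) + 2*20*(-1/64) = (380 - 31/8)*(-1122) - 5/8 = (3009/8)*(-1122) - 5/8 = -1688049/4 - 5/8 = -3376103/8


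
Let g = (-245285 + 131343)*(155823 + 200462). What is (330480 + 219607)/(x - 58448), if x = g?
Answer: -550087/40595883918 ≈ -1.3550e-5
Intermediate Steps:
g = -40595825470 (g = -113942*356285 = -40595825470)
x = -40595825470
(330480 + 219607)/(x - 58448) = (330480 + 219607)/(-40595825470 - 58448) = 550087/(-40595883918) = 550087*(-1/40595883918) = -550087/40595883918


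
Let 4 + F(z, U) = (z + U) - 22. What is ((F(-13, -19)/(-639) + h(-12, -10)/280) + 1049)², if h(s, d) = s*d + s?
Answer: 2203653041544889/2000772900 ≈ 1.1014e+6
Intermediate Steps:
h(s, d) = s + d*s (h(s, d) = d*s + s = s + d*s)
F(z, U) = -26 + U + z (F(z, U) = -4 + ((z + U) - 22) = -4 + ((U + z) - 22) = -4 + (-22 + U + z) = -26 + U + z)
((F(-13, -19)/(-639) + h(-12, -10)/280) + 1049)² = (((-26 - 19 - 13)/(-639) - 12*(1 - 10)/280) + 1049)² = ((-58*(-1/639) - 12*(-9)*(1/280)) + 1049)² = ((58/639 + 108*(1/280)) + 1049)² = ((58/639 + 27/70) + 1049)² = (21313/44730 + 1049)² = (46943083/44730)² = 2203653041544889/2000772900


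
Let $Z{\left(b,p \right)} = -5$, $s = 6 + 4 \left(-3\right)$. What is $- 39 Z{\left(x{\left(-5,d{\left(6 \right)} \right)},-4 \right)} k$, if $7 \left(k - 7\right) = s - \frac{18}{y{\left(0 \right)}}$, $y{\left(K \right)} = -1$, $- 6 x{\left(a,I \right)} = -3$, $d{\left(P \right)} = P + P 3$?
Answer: $\frac{11895}{7} \approx 1699.3$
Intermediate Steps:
$d{\left(P \right)} = 4 P$ ($d{\left(P \right)} = P + 3 P = 4 P$)
$x{\left(a,I \right)} = \frac{1}{2}$ ($x{\left(a,I \right)} = \left(- \frac{1}{6}\right) \left(-3\right) = \frac{1}{2}$)
$s = -6$ ($s = 6 - 12 = -6$)
$k = \frac{61}{7}$ ($k = 7 + \frac{-6 - \frac{18}{-1}}{7} = 7 + \frac{-6 - -18}{7} = 7 + \frac{-6 + 18}{7} = 7 + \frac{1}{7} \cdot 12 = 7 + \frac{12}{7} = \frac{61}{7} \approx 8.7143$)
$- 39 Z{\left(x{\left(-5,d{\left(6 \right)} \right)},-4 \right)} k = \left(-39\right) \left(-5\right) \frac{61}{7} = 195 \cdot \frac{61}{7} = \frac{11895}{7}$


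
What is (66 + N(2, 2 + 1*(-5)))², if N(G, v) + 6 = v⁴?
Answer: 19881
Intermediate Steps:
N(G, v) = -6 + v⁴
(66 + N(2, 2 + 1*(-5)))² = (66 + (-6 + (2 + 1*(-5))⁴))² = (66 + (-6 + (2 - 5)⁴))² = (66 + (-6 + (-3)⁴))² = (66 + (-6 + 81))² = (66 + 75)² = 141² = 19881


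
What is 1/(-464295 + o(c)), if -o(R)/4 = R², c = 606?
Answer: -1/1933239 ≈ -5.1727e-7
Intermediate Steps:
o(R) = -4*R²
1/(-464295 + o(c)) = 1/(-464295 - 4*606²) = 1/(-464295 - 4*367236) = 1/(-464295 - 1468944) = 1/(-1933239) = -1/1933239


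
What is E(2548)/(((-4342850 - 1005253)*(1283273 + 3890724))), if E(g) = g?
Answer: -2548/27671068877691 ≈ -9.2082e-11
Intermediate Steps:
E(2548)/(((-4342850 - 1005253)*(1283273 + 3890724))) = 2548/(((-4342850 - 1005253)*(1283273 + 3890724))) = 2548/((-5348103*5173997)) = 2548/(-27671068877691) = 2548*(-1/27671068877691) = -2548/27671068877691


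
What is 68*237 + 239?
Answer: 16355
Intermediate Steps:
68*237 + 239 = 16116 + 239 = 16355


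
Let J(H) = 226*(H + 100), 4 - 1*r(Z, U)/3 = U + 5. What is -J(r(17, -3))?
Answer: -23956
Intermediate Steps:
r(Z, U) = -3 - 3*U (r(Z, U) = 12 - 3*(U + 5) = 12 - 3*(5 + U) = 12 + (-15 - 3*U) = -3 - 3*U)
J(H) = 22600 + 226*H (J(H) = 226*(100 + H) = 22600 + 226*H)
-J(r(17, -3)) = -(22600 + 226*(-3 - 3*(-3))) = -(22600 + 226*(-3 + 9)) = -(22600 + 226*6) = -(22600 + 1356) = -1*23956 = -23956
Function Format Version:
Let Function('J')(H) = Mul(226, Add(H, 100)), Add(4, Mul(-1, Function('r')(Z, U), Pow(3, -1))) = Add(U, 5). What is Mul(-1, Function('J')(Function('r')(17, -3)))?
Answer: -23956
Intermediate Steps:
Function('r')(Z, U) = Add(-3, Mul(-3, U)) (Function('r')(Z, U) = Add(12, Mul(-3, Add(U, 5))) = Add(12, Mul(-3, Add(5, U))) = Add(12, Add(-15, Mul(-3, U))) = Add(-3, Mul(-3, U)))
Function('J')(H) = Add(22600, Mul(226, H)) (Function('J')(H) = Mul(226, Add(100, H)) = Add(22600, Mul(226, H)))
Mul(-1, Function('J')(Function('r')(17, -3))) = Mul(-1, Add(22600, Mul(226, Add(-3, Mul(-3, -3))))) = Mul(-1, Add(22600, Mul(226, Add(-3, 9)))) = Mul(-1, Add(22600, Mul(226, 6))) = Mul(-1, Add(22600, 1356)) = Mul(-1, 23956) = -23956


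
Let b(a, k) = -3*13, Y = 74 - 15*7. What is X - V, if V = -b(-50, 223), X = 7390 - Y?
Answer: 7382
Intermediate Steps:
Y = -31 (Y = 74 - 105 = -31)
b(a, k) = -39
X = 7421 (X = 7390 - 1*(-31) = 7390 + 31 = 7421)
V = 39 (V = -1*(-39) = 39)
X - V = 7421 - 1*39 = 7421 - 39 = 7382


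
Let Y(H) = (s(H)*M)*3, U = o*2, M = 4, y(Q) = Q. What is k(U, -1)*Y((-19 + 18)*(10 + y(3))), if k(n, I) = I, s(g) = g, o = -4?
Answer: 156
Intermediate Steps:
U = -8 (U = -4*2 = -8)
Y(H) = 12*H (Y(H) = (H*4)*3 = (4*H)*3 = 12*H)
k(U, -1)*Y((-19 + 18)*(10 + y(3))) = -12*(-19 + 18)*(10 + 3) = -12*(-1*13) = -12*(-13) = -1*(-156) = 156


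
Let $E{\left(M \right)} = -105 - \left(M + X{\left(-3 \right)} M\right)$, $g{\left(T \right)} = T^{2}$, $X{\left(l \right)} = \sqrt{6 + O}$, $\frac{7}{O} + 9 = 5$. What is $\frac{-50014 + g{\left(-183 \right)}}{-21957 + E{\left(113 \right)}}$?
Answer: $\frac{1465767500}{1966705427} - \frac{3734650 \sqrt{17}}{1966705427} \approx 0.73746$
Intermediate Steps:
$O = - \frac{7}{4}$ ($O = \frac{7}{-9 + 5} = \frac{7}{-4} = 7 \left(- \frac{1}{4}\right) = - \frac{7}{4} \approx -1.75$)
$X{\left(l \right)} = \frac{\sqrt{17}}{2}$ ($X{\left(l \right)} = \sqrt{6 - \frac{7}{4}} = \sqrt{\frac{17}{4}} = \frac{\sqrt{17}}{2}$)
$E{\left(M \right)} = -105 - M - \frac{M \sqrt{17}}{2}$ ($E{\left(M \right)} = -105 - \left(M + \frac{\sqrt{17}}{2} M\right) = -105 - \left(M + \frac{M \sqrt{17}}{2}\right) = -105 - M - \frac{M \sqrt{17}}{2}$)
$\frac{-50014 + g{\left(-183 \right)}}{-21957 + E{\left(113 \right)}} = \frac{-50014 + \left(-183\right)^{2}}{-21957 - \left(218 + \frac{113 \sqrt{17}}{2}\right)} = \frac{-50014 + 33489}{-21957 - \left(218 + \frac{113 \sqrt{17}}{2}\right)} = - \frac{16525}{-21957 - \left(218 + \frac{113 \sqrt{17}}{2}\right)} = - \frac{16525}{-22175 - \frac{113 \sqrt{17}}{2}}$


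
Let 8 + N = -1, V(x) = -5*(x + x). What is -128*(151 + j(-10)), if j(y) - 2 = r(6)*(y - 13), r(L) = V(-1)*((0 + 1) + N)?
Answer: -255104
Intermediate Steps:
V(x) = -10*x
N = -9 (N = -8 - 1 = -9)
r(L) = -80 (r(L) = (-10*(-1))*((0 + 1) - 9) = 10*(1 - 9) = 10*(-8) = -80)
j(y) = 1042 - 80*y (j(y) = 2 - 80*(y - 13) = 2 - 80*(-13 + y) = 2 + (1040 - 80*y) = 1042 - 80*y)
-128*(151 + j(-10)) = -128*(151 + (1042 - 80*(-10))) = -128*(151 + (1042 + 800)) = -128*(151 + 1842) = -128*1993 = -255104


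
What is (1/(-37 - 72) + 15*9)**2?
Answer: 216501796/11881 ≈ 18223.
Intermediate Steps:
(1/(-37 - 72) + 15*9)**2 = (1/(-109) + 135)**2 = (-1/109 + 135)**2 = (14714/109)**2 = 216501796/11881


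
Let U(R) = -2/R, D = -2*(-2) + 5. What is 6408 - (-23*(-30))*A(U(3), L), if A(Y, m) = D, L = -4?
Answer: 198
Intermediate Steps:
D = 9 (D = 4 + 5 = 9)
A(Y, m) = 9
6408 - (-23*(-30))*A(U(3), L) = 6408 - (-23*(-30))*9 = 6408 - 690*9 = 6408 - 1*6210 = 6408 - 6210 = 198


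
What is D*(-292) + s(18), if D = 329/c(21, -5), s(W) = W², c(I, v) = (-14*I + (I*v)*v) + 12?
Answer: -17336/243 ≈ -71.342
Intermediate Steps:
c(I, v) = 12 - 14*I + I*v² (c(I, v) = (-14*I + I*v²) + 12 = 12 - 14*I + I*v²)
D = 329/243 (D = 329/(12 - 14*21 + 21*(-5)²) = 329/(12 - 294 + 21*25) = 329/(12 - 294 + 525) = 329/243 ≈ 1.3539)
D*(-292) + s(18) = (329/243)*(-292) + 18² = -96068/243 + 324 = -17336/243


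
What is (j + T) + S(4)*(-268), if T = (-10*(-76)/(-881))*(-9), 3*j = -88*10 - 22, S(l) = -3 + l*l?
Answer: -9982354/2643 ≈ -3776.9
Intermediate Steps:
S(l) = -3 + l**2
j = -902/3 (j = (-88*10 - 22)/3 = (-880 - 22)/3 = (1/3)*(-902) = -902/3 ≈ -300.67)
T = 6840/881 (T = (760*(-1/881))*(-9) = -760/881*(-9) = 6840/881 ≈ 7.7639)
(j + T) + S(4)*(-268) = (-902/3 + 6840/881) + (-3 + 4**2)*(-268) = -774142/2643 + (-3 + 16)*(-268) = -774142/2643 + 13*(-268) = -774142/2643 - 3484 = -9982354/2643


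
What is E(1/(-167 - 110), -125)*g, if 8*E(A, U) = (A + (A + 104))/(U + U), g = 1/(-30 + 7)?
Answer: 14403/6371000 ≈ 0.0022607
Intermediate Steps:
g = -1/23 (g = 1/(-23) = -1/23 ≈ -0.043478)
E(A, U) = (104 + 2*A)/(16*U) (E(A, U) = ((A + (A + 104))/(U + U))/8 = ((A + (104 + A))/((2*U)))/8 = ((104 + 2*A)*(1/(2*U)))/8 = ((104 + 2*A)/(2*U))/8 = (104 + 2*A)/(16*U))
E(1/(-167 - 110), -125)*g = ((⅛)*(52 + 1/(-167 - 110))/(-125))*(-1/23) = ((⅛)*(-1/125)*(52 + 1/(-277)))*(-1/23) = ((⅛)*(-1/125)*(52 - 1/277))*(-1/23) = ((⅛)*(-1/125)*(14403/277))*(-1/23) = -14403/277000*(-1/23) = 14403/6371000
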